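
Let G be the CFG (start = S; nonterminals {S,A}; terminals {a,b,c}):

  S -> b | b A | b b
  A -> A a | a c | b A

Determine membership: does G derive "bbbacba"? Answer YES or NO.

CNF form of G:
  S -> T2 A | T2 T2 | b
  A -> A T0 | T0 T1 | T2 A
  T0 -> a
  T1 -> c
  T2 -> b

CYK table (by increasing span):
  [0..0]={S,T2}  "b"  orig:{S}
  [1..1]={S,T2}  "b"  orig:{S}
  [2..2]={S,T2}  "b"  orig:{S}
  [3..3]={T0}  "a"  orig:{}
  [4..4]={T1}  "c"  orig:{}
  [5..5]={S,T2}  "b"  orig:{S}
  [6..6]={T0}  "a"  orig:{}
  [0..1]={S}  "bb"
  [1..2]={S}  "bb"
  [2..3]=∅  "ba"
  [3..4]={A}  "ac"
  [4..5]=∅  "cb"
  [5..6]=∅  "ba"
  [0..2]=∅  "bbb"
  [1..3]=∅  "bba"
  [2..4]={A,S}  "bac"
  [3..5]=∅  "acb"
  [4..6]=∅  "cba"
  [0..3]=∅  "bbba"
  [1..4]={A,S}  "bbac"
  [2..5]=∅  "bacb"
  [3..6]=∅  "acba"
  [0..4]={A,S}  "bbbac"
  [1..5]=∅  "bbacb"
  [2..6]=∅  "bacba"
  [0..5]=∅  "bbbacb"
  [1..6]=∅  "bbacba"
  [0..6]=∅  "bbbacba"

S ∉ T[0,6] ⇒ NO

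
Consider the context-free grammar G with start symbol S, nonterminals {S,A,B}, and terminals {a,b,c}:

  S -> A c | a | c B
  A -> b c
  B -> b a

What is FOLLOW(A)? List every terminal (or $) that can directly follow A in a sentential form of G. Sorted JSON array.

FIRST iteration:
pass 1:
  A via A→b c: +{b}
  B via B→b a: +{b}
  S via S→A c: +{b}
  S via S→a: +{a}
  S via S→c B: +{c}
  S: {a,b,c}  A: {b}  B: {b}
pass 2: (no change)
  S: {a,b,c}  A: {b}  B: {b}

Compute FOLLOW by fixpoint:
initialize: $ ∈ FOLLOW(S)
[1]
  S→A c: FOLLOW(A) ⊇ FIRST(c) = {c}; new: +{c}
  S→c B: FOLLOW(B) ⊇ FOLLOW(S) ⊇ {$}; new: +{$}
  S: {$}  A: {c}  B: {$}
[2] (stable)
  S: {$}  A: {c}  B: {$}

FOLLOW(A) = ["c"]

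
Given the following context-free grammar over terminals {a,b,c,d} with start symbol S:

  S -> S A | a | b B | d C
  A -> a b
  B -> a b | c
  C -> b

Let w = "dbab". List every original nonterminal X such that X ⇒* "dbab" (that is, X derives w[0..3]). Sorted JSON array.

CNF form of G:
  S -> S A | T1 B | T2 C | a
  A -> T0 T1
  B -> T0 T1 | c
  C -> b
  T0 -> a
  T1 -> b
  T2 -> d

CYK table (by increasing span), restricted to cells inside w[0..3]:
  T[0,0] 'd' = {T2}  orig:{}
  T[1,1] 'b' = {C,T1}  orig:{C}
  T[2,2] 'a' = {S,T0}  orig:{S}
  T[3,3] 'b' = {C,T1}  orig:{C}
  T[0,1] 'db' = {S}
  T[1,2] 'ba' = ∅
  T[2,3] 'ab' = {A,B}
  T[0,2] 'dba' = ∅
  T[1,3] 'bab' = {S}
  T[0,3] 'dbab' = {S}

Original NTs in T[0,3] deriving "dbab": ["S"]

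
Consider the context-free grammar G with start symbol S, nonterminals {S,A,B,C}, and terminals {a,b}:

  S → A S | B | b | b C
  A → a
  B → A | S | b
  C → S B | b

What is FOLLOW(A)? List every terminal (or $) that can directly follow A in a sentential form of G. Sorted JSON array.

FIRST iteration:
pass 1:
  A via A→a: +{a}
  B via B→A: +{a}
  B via B→b: +{b}
  C via C→b: +{b}
  S via S→A S: +{a}
  S via S→B: +{b}
  FIRST(S)={a,b}  FIRST(A)={a}  FIRST(B)={a,b}  FIRST(C)={b}
pass 2:
  C via C→S B: +{a}
  FIRST(S)={a,b}  FIRST(A)={a}  FIRST(B)={a,b}  FIRST(C)={a,b}
pass 3: (stable)
  FIRST(S)={a,b}  FIRST(A)={a}  FIRST(B)={a,b}  FIRST(C)={a,b}

FOLLOW iteration:
initialize: $ ∈ FOLLOW(S)
pass 1:
  C→S B: FOLLOW(S) ⊇ FIRST(B) = {a,b}; new: +{a,b}
  S→A S: FOLLOW(A) ⊇ FIRST(S) = {a,b}; new: +{a,b}
  S→B: FOLLOW(B) ⊇ FOLLOW(S) ⊇ {$,a,b}; new: +{$,a,b}
  S→b C: FOLLOW(C) ⊇ FOLLOW(S) ⊇ {$,a,b}; new: +{$,a,b}
  S: {$,a,b}  A: {a,b}  B: {$,a,b}  C: {$,a,b}
pass 2:
  B→A: FOLLOW(A) ⊇ FOLLOW(B) ⊇ {$,a,b}; new: +{$}
  S: {$,a,b}  A: {$,a,b}  B: {$,a,b}  C: {$,a,b}
pass 3: — fixpoint
  S: {$,a,b}  A: {$,a,b}  B: {$,a,b}  C: {$,a,b}

FOLLOW(A) = ["$", "a", "b"]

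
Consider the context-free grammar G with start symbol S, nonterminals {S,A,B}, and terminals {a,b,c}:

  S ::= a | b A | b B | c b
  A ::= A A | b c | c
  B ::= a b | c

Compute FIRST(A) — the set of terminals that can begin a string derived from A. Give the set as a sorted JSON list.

FIRST sets, iterate to fixpoint:
round 1:
  A via A→b c: +{b}
  A via A→c: +{c}
  B via B→a b: +{a}
  B via B→c: +{c}
  S via S→a: +{a}
  S via S→b A: +{b}
  S via S→c b: +{c}
  FIRST[S]={a,b,c}  FIRST[A]={b,c}  FIRST[B]={a,c}
round 2: done
  FIRST[S]={a,b,c}  FIRST[A]={b,c}  FIRST[B]={a,c}

FIRST(A) = ["b", "c"]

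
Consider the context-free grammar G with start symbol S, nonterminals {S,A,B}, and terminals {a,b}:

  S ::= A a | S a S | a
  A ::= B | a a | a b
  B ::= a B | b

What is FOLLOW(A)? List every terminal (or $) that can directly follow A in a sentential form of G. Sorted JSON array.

FIRST sets, iterate to fixpoint:
[1]
  A via A→a a: +{a}
  B via B→a B: +{a}
  B via B→b: +{b}
  S via S→A a: +{a}
  FIRST[S]={a}  FIRST[A]={a}  FIRST[B]={a,b}
[2]
  A via A→B: +{b}
  S via S→A a: +{b}
  FIRST[S]={a,b}  FIRST[A]={a,b}  FIRST[B]={a,b}
[3] — fixpoint
  FIRST[S]={a,b}  FIRST[A]={a,b}  FIRST[B]={a,b}

Compute FOLLOW by fixpoint:
FOLLOW(S) := {$}
[1]
  S→A a: FOLLOW(A) ⊇ FIRST(a) = {a}; new: +{a}
  S→S a S: FOLLOW(S) ⊇ FIRST(a) = {a}; new: +{a}
  FOLLOW(S)={$,a}  FOLLOW(A)={a}  FOLLOW(B)={}
[2]
  A→B: FOLLOW(B) ⊇ FOLLOW(A) ⊇ {a}; new: +{a}
  FOLLOW(S)={$,a}  FOLLOW(A)={a}  FOLLOW(B)={a}
[3] done
  FOLLOW(S)={$,a}  FOLLOW(A)={a}  FOLLOW(B)={a}

FOLLOW(A) = ["a"]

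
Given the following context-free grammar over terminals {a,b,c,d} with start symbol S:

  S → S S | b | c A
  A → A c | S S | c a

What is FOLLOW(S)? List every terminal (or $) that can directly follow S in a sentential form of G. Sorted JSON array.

Compute FIRST by fixpoint:
iter 1:
  A via A→c a: +{c}
  S via S→b: +{b}
  S via S→c A: +{c}
  FIRST(S)={b,c}  FIRST(A)={c}
iter 2:
  A via A→S S: +{b}
  FIRST(S)={b,c}  FIRST(A)={b,c}
iter 3: (stable)
  FIRST(S)={b,c}  FIRST(A)={b,c}

FOLLOW sets:
initialize: $ ∈ FOLLOW(S)
round 1:
  A→A c: FOLLOW(A) ⊇ FIRST(c) = {c}; new: +{c}
  A→S S: FOLLOW(S) ⊇ FIRST(S) = {b,c}; new: +{b,c}
  S→c A: FOLLOW(A) ⊇ FOLLOW(S) ⊇ {$,b,c}; new: +{$,b}
  FOLLOW(S)={$,b,c}  FOLLOW(A)={$,b,c}
round 2: — fixpoint
  FOLLOW(S)={$,b,c}  FOLLOW(A)={$,b,c}

FOLLOW(S) = ["$", "b", "c"]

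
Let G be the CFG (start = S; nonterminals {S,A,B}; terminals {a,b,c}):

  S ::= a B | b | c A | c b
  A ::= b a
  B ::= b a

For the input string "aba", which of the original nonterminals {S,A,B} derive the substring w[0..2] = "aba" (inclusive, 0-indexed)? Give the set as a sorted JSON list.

Convert to CNF:
  S -> T1 B | T2 A | T2 T0 | b
  A -> T0 T1
  B -> T0 T1
  T0 -> b
  T1 -> a
  T2 -> c

CYK table (by increasing span) — only the sub-triangle for w[0..2]:
  [0..0]={T1}  "a"  orig:{}
  [1..1]={S,T0}  "b"  orig:{S}
  [2..2]={T1}  "a"  orig:{}
  [0..1]=∅  "ab"
  [1..2]={A,B}  "ba"
  [0..2]={S}  "aba"

Original NTs in T[0,2] deriving "aba": ["S"]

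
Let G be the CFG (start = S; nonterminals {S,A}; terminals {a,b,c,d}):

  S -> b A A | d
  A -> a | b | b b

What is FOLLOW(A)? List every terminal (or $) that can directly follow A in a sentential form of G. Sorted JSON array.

Compute FIRST by fixpoint:
pass 1:
  A via A→a: +{a}
  A via A→b: +{b}
  S via S→b A A: +{b}
  S via S→d: +{d}
  FIRST(S)={b,d}  FIRST(A)={a,b}
pass 2: done
  FIRST(S)={b,d}  FIRST(A)={a,b}

Compute FOLLOW by fixpoint:
seed FOLLOW(S) with $
iter 1:
  S→b A A: FOLLOW(A) ⊇ FIRST(A) = {a,b}; new: +{a,b}
  S→b A A: FOLLOW(A) ⊇ FOLLOW(S) ⊇ {$}; new: +{$}
  S: {$}  A: {$,a,b}
iter 2: done
  S: {$}  A: {$,a,b}

FOLLOW(A) = ["$", "a", "b"]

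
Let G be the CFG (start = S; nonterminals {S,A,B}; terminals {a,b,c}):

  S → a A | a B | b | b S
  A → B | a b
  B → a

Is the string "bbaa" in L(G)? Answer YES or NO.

Convert to CNF:
  S -> T0 A | T0 B | T1 S | b
  A -> T0 T1 | a
  B -> a
  T0 -> a
  T1 -> b

CYK fill:
  T[0,0] 'b' = {S,T1}  orig:{S}
  T[1,1] 'b' = {S,T1}  orig:{S}
  T[2,2] 'a' = {A,B,T0}  orig:{A,B}
  T[3,3] 'a' = {A,B,T0}  orig:{A,B}
  T[0,1] 'bb' = {S}
  T[1,2] 'ba' = ∅
  T[2,3] 'aa' = {S}
  T[0,2] 'bba' = ∅
  T[1,3] 'baa' = {S}
  T[0,3] 'bbaa' = {S}

S ∈ T[0,3] ⇒ YES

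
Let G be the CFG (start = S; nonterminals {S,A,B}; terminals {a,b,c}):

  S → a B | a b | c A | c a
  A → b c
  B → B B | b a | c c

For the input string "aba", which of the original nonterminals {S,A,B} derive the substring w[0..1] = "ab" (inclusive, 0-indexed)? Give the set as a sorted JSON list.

CNF form of G:
  S -> T1 A | T1 T2 | T2 B | T2 T0
  A -> T0 T1
  B -> B B | T0 T2 | T1 T1
  T0 -> b
  T1 -> c
  T2 -> a

Fill CYK table bottom-up — only the sub-triangle for w[0..1]:
  cell(0,0) a: {T2}  orig:{}
  cell(1,1) b: {T0}  orig:{}
  cell(0,1) ab: {S}

Original NTs in T[0,1] deriving "ab": ["S"]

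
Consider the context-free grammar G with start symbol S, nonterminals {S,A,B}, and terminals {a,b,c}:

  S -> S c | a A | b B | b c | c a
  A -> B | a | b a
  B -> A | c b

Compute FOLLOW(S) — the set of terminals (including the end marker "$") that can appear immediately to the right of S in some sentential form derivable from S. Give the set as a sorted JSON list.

FIRST iteration:
round 1:
  A via A→a: +{a}
  A via A→b a: +{b}
  B via B→A: +{a,b}
  B via B→c b: +{c}
  S via S→a A: +{a}
  S via S→b B: +{b}
  S via S→c a: +{c}
  FIRST[S]={a,b,c}  FIRST[A]={a,b}  FIRST[B]={a,b,c}
round 2:
  A via A→B: +{c}
  FIRST[S]={a,b,c}  FIRST[A]={a,b,c}  FIRST[B]={a,b,c}
round 3: (stable)
  FIRST[S]={a,b,c}  FIRST[A]={a,b,c}  FIRST[B]={a,b,c}

FOLLOW iteration:
FOLLOW(S) := {$}
[1]
  S→S c: FOLLOW(S) ⊇ FIRST(c) = {c}; new: +{c}
  S→a A: FOLLOW(A) ⊇ FOLLOW(S) ⊇ {$,c}; new: +{$,c}
  S→b B: FOLLOW(B) ⊇ FOLLOW(S) ⊇ {$,c}; new: +{$,c}
  FOLLOW[S]={$,c}  FOLLOW[A]={$,c}  FOLLOW[B]={$,c}
[2] — fixpoint
  FOLLOW[S]={$,c}  FOLLOW[A]={$,c}  FOLLOW[B]={$,c}

FOLLOW(S) = ["$", "c"]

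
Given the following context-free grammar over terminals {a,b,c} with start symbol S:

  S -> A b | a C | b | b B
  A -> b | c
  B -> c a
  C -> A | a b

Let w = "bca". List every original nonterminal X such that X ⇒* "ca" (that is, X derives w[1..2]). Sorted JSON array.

Convert to CNF:
  S -> A T2 | T1 C | T2 B | b
  A -> b | c
  B -> T0 T1
  C -> T1 T2 | b | c
  T0 -> c
  T1 -> a
  T2 -> b

CYK fill — only the sub-triangle for w[1..2]:
  [1..1]={A,C,T0}  "c"  orig:{A,C}
  [2..2]={T1}  "a"  orig:{}
  [1..2]={B}  "ca"

Original NTs in T[1,2] deriving "ca": ["B"]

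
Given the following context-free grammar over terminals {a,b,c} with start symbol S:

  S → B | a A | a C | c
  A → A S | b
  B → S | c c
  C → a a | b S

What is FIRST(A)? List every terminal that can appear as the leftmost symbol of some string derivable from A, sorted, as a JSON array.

FIRST sets, iterate to fixpoint:
round 1:
  A via A→b: +{b}
  B via B→c c: +{c}
  C via C→a a: +{a}
  C via C→b S: +{b}
  S via S→B: +{c}
  S via S→a A: +{a}
  FIRST(S)={a,c}  FIRST(A)={b}  FIRST(B)={c}  FIRST(C)={a,b}
round 2:
  B via B→S: +{a}
  FIRST(S)={a,c}  FIRST(A)={b}  FIRST(B)={a,c}  FIRST(C)={a,b}
round 3: (no change)
  FIRST(S)={a,c}  FIRST(A)={b}  FIRST(B)={a,c}  FIRST(C)={a,b}

FIRST(A) = ["b"]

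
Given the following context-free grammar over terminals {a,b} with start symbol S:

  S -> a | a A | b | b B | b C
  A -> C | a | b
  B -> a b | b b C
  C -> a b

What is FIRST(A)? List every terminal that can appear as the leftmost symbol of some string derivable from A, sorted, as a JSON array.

FIRST sets, iterate to fixpoint:
[1]
  A via A→a: +{a}
  A via A→b: +{b}
  B via B→a b: +{a}
  B via B→b b C: +{b}
  C via C→a b: +{a}
  S via S→a: +{a}
  S via S→b: +{b}
  S: {a,b}  A: {a,b}  B: {a,b}  C: {a}
[2] (stable)
  S: {a,b}  A: {a,b}  B: {a,b}  C: {a}

FIRST(A) = ["a", "b"]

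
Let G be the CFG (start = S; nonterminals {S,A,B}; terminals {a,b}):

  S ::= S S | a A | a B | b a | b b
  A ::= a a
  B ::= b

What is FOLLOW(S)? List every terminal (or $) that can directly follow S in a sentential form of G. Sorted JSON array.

FIRST iteration:
iter 1:
  A via A→a a: +{a}
  B via B→b: +{b}
  S via S→a A: +{a}
  S via S→b a: +{b}
  FIRST(S)={a,b}  FIRST(A)={a}  FIRST(B)={b}
iter 2: — fixpoint
  FIRST(S)={a,b}  FIRST(A)={a}  FIRST(B)={b}

Compute FOLLOW by fixpoint:
initialize: $ ∈ FOLLOW(S)
iter 1:
  S→S S: FOLLOW(S) ⊇ FIRST(S) = {a,b}; new: +{a,b}
  S→a A: FOLLOW(A) ⊇ FOLLOW(S) ⊇ {$,a,b}; new: +{$,a,b}
  S→a B: FOLLOW(B) ⊇ FOLLOW(S) ⊇ {$,a,b}; new: +{$,a,b}
  FOLLOW(S)={$,a,b}  FOLLOW(A)={$,a,b}  FOLLOW(B)={$,a,b}
iter 2: (stable)
  FOLLOW(S)={$,a,b}  FOLLOW(A)={$,a,b}  FOLLOW(B)={$,a,b}

FOLLOW(S) = ["$", "a", "b"]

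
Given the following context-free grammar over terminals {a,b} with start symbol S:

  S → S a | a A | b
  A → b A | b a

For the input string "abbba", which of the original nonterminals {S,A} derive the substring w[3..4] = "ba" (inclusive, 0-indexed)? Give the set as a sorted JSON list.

Convert to CNF:
  S -> S T1 | T1 A | b
  A -> T0 A | T0 T1
  T0 -> b
  T1 -> a

CYK fill (cells [i..j] with 3 ≤ i ≤ j ≤ 4 only):
  T[3,3] 'b' = {S,T0}  orig:{S}
  T[4,4] 'a' = {T1}  orig:{}
  T[3,4] 'ba' = {A,S}

Original NTs in T[3,4] deriving "ba": ["A", "S"]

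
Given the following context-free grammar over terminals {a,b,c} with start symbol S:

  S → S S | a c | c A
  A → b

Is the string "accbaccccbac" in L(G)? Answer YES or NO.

CNF form of G:
  S -> S S | T0 T1 | T1 A
  A -> b
  T0 -> a
  T1 -> c

CYK fill:
  T[0,0] 'a' = {T0}  orig:{}
  T[1,1] 'c' = {T1}  orig:{}
  T[2,2] 'c' = {T1}  orig:{}
  T[3,3] 'b' = {A}
  T[4,4] 'a' = {T0}  orig:{}
  T[5,5] 'c' = {T1}  orig:{}
  T[6,6] 'c' = {T1}  orig:{}
  T[7,7] 'c' = {T1}  orig:{}
  T[8,8] 'c' = {T1}  orig:{}
  T[9,9] 'b' = {A}
  T[10,10] 'a' = {T0}  orig:{}
  T[11,11] 'c' = {T1}  orig:{}
  T[0,1] 'ac' = {S}
  T[1,2] 'cc' = ∅
  T[2,3] 'cb' = {S}
  T[3,4] 'ba' = ∅
  T[4,5] 'ac' = {S}
  T[5,6] 'cc' = ∅
  T[6,7] 'cc' = ∅
  T[7,8] 'cc' = ∅
  T[8,9] 'cb' = {S}
  T[9,10] 'ba' = ∅
  T[10,11] 'ac' = {S}
  T[0,2] 'acc' = ∅
  T[1,3] 'ccb' = ∅
  T[2,4] 'cba' = ∅
  T[3,5] 'bac' = ∅
  T[4,6] 'acc' = ∅
  T[5,7] 'ccc' = ∅
  T[6,8] 'ccc' = ∅
  T[7,9] 'ccb' = ∅
  T[8,10] 'cba' = ∅
  T[9,11] 'bac' = ∅
  T[0,3] 'accb' = {S}
  T[1,4] 'ccba' = ∅
  T[2,5] 'cbac' = {S}
  T[3,6] 'bacc' = ∅
  T[4,7] 'accc' = ∅
  T[5,8] 'cccc' = ∅
  T[6,9] 'cccb' = ∅
  T[7,10] 'ccba' = ∅
  T[8,11] 'cbac' = {S}
  T[0,4] 'accba' = ∅
  T[1,5] 'ccbac' = ∅
  T[2,6] 'cbacc' = ∅
  T[3,7] 'baccc' = ∅
  T[4,8] 'acccc' = ∅
  T[5,9] 'ccccb' = ∅
  T[6,10] 'cccba' = ∅
  T[7,11] 'ccbac' = ∅
  T[0,5] 'accbac' = {S}
  T[1,6] 'ccbacc' = ∅
  T[2,7] 'cbaccc' = ∅
  T[3,8] 'bacccc' = ∅
  T[4,9] 'accccb' = ∅
  T[5,10] 'ccccba' = ∅
  T[6,11] 'cccbac' = ∅
  T[0,6] 'accbacc' = ∅
  T[1,7] 'ccbaccc' = ∅
  T[2,8] 'cbacccc' = ∅
  T[3,9] 'baccccb' = ∅
  T[4,10] 'accccba' = ∅
  T[5,11] 'ccccbac' = ∅
  T[0,7] 'accbaccc' = ∅
  T[1,8] 'ccbacccc' = ∅
  T[2,9] 'cbaccccb' = ∅
  T[3,10] 'baccccba' = ∅
  T[4,11] 'accccbac' = ∅
  T[0,8] 'accbacccc' = ∅
  T[1,9] 'ccbaccccb' = ∅
  T[2,10] 'cbaccccba' = ∅
  T[3,11] 'baccccbac' = ∅
  T[0,9] 'accbaccccb' = ∅
  T[1,10] 'ccbaccccba' = ∅
  T[2,11] 'cbaccccbac' = ∅
  T[0,10] 'accbaccccba' = ∅
  T[1,11] 'ccbaccccbac' = ∅
  T[0,11] 'accbaccccbac' = ∅

S ∉ T[0,11] ⇒ NO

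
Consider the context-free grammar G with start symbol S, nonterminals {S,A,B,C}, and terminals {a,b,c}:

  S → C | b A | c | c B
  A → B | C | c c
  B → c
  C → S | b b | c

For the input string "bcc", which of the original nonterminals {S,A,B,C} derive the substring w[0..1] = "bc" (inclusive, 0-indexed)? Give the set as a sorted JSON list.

Convert to CNF:
  S -> T0 A | T0 T0 | T1 B | c
  A -> T0 A | T0 T0 | T1 B | T1 T1 | c
  B -> c
  C -> T0 A | T0 T0 | T1 B | c
  T0 -> b
  T1 -> c

CYK table (by increasing span) (cells [i..j] with 0 ≤ i ≤ j ≤ 1 only):
  T[0,0] 'b' = {T0}  orig:{}
  T[1,1] 'c' = {A,B,C,S,T1}  orig:{A,B,C,S}
  T[0,1] 'bc' = {A,C,S}

Original NTs in T[0,1] deriving "bc": ["A", "C", "S"]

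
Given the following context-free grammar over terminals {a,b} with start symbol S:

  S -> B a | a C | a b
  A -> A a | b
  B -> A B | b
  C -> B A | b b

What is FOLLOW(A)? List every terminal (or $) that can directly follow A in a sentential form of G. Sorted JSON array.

FIRST iteration:
[1]
  A via A→b: +{b}
  B via B→A B: +{b}
  C via C→B A: +{b}
  S via S→B a: +{b}
  S via S→a C: +{a}
  S: {a,b}  A: {b}  B: {b}  C: {b}
[2] (stable)
  S: {a,b}  A: {b}  B: {b}  C: {b}

FOLLOW iteration:
seed FOLLOW(S) with $
round 1:
  A→A a: FOLLOW(A) ⊇ FIRST(a) = {a}; new: +{a}
  B→A B: FOLLOW(A) ⊇ FIRST(B) = {b}; new: +{b}
  C→B A: FOLLOW(B) ⊇ FIRST(A) = {b}; new: +{b}
  S→B a: FOLLOW(B) ⊇ FIRST(a) = {a}; new: +{a}
  S→a C: FOLLOW(C) ⊇ FOLLOW(S) ⊇ {$}; new: +{$}
  S: {$}  A: {a,b}  B: {a,b}  C: {$}
round 2:
  C→B A: FOLLOW(A) ⊇ FOLLOW(C) ⊇ {$}; new: +{$}
  S: {$}  A: {$,a,b}  B: {a,b}  C: {$}
round 3: done
  S: {$}  A: {$,a,b}  B: {a,b}  C: {$}

FOLLOW(A) = ["$", "a", "b"]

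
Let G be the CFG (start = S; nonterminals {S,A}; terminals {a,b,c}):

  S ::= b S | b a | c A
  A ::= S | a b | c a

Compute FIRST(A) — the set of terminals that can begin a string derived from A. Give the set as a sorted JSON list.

FIRST sets, iterate to fixpoint:
[1]
  A via A→a b: +{a}
  A via A→c a: +{c}
  S via S→b S: +{b}
  S via S→c A: +{c}
  S: {b,c}  A: {a,c}
[2]
  A via A→S: +{b}
  S: {b,c}  A: {a,b,c}
[3] (stable)
  S: {b,c}  A: {a,b,c}

FIRST(A) = ["a", "b", "c"]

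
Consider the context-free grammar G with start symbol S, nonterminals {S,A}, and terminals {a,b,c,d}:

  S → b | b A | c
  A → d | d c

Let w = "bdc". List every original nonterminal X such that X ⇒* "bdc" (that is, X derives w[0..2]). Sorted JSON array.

CNF form of G:
  S -> T2 A | b | c
  A -> T0 T1 | d
  T0 -> d
  T1 -> c
  T2 -> b

CYK table (by increasing span), restricted to cells inside w[0..2]:
  T[0,0] 'b' = {S,T2}  orig:{S}
  T[1,1] 'd' = {A,T0}  orig:{A}
  T[2,2] 'c' = {S,T1}  orig:{S}
  T[0,1] 'bd' = {S}
  T[1,2] 'dc' = {A}
  T[0,2] 'bdc' = {S}

Original NTs in T[0,2] deriving "bdc": ["S"]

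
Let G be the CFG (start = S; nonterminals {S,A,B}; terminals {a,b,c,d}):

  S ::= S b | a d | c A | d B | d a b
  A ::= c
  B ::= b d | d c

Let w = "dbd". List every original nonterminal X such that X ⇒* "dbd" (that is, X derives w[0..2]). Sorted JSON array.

Convert to CNF:
  S -> S T0 | T1 B | T1 X4 | T2 A | T3 T1
  A -> c
  B -> T0 T1 | T1 T2
  T0 -> b
  T1 -> d
  T2 -> c
  T3 -> a
  X4 -> T3 T0

CYK fill, restricted to cells inside w[0..2]:
  [0..0]={T1}  "d"  orig:{}
  [1..1]={T0}  "b"  orig:{}
  [2..2]={T1}  "d"  orig:{}
  [0..1]=∅  "db"
  [1..2]={B}  "bd"
  [0..2]={S}  "dbd"

Original NTs in T[0,2] deriving "dbd": ["S"]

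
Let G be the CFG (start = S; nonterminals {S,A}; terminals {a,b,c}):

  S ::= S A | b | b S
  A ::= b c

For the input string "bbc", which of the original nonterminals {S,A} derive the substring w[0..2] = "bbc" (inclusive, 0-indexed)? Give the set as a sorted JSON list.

Convert to CNF:
  S -> S A | T0 S | b
  A -> T0 T1
  T0 -> b
  T1 -> c

CYK fill — only the sub-triangle for w[0..2]:
  [0..0]={S,T0}  "b"  orig:{S}
  [1..1]={S,T0}  "b"  orig:{S}
  [2..2]={T1}  "c"  orig:{}
  [0..1]={S}  "bb"
  [1..2]={A}  "bc"
  [0..2]={S}  "bbc"

Original NTs in T[0,2] deriving "bbc": ["S"]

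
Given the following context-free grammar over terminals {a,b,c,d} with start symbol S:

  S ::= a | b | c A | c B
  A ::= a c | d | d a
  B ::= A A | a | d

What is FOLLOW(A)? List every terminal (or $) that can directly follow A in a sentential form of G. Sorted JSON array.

FIRST iteration:
pass 1:
  A via A→a c: +{a}
  A via A→d: +{d}
  B via B→A A: +{a,d}
  S via S→a: +{a}
  S via S→b: +{b}
  S via S→c A: +{c}
  FIRST(S)={a,b,c}  FIRST(A)={a,d}  FIRST(B)={a,d}
pass 2: done
  FIRST(S)={a,b,c}  FIRST(A)={a,d}  FIRST(B)={a,d}

FOLLOW iteration:
seed FOLLOW(S) with $
pass 1:
  B→A A: FOLLOW(A) ⊇ FIRST(A) = {a,d}; new: +{a,d}
  S→c A: FOLLOW(A) ⊇ FOLLOW(S) ⊇ {$}; new: +{$}
  S→c B: FOLLOW(B) ⊇ FOLLOW(S) ⊇ {$}; new: +{$}
  FOLLOW(S)={$}  FOLLOW(A)={$,a,d}  FOLLOW(B)={$}
pass 2: (no change)
  FOLLOW(S)={$}  FOLLOW(A)={$,a,d}  FOLLOW(B)={$}

FOLLOW(A) = ["$", "a", "d"]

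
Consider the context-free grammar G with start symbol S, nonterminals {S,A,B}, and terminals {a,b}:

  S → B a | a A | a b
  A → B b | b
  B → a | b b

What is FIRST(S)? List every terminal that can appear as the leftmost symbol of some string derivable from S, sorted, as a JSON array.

FIRST sets, iterate to fixpoint:
iter 1:
  A via A→b: +{b}
  B via B→a: +{a}
  B via B→b b: +{b}
  S via S→B a: +{a,b}
  FIRST[S]={a,b}  FIRST[A]={b}  FIRST[B]={a,b}
iter 2:
  A via A→B b: +{a}
  FIRST[S]={a,b}  FIRST[A]={a,b}  FIRST[B]={a,b}
iter 3: — fixpoint
  FIRST[S]={a,b}  FIRST[A]={a,b}  FIRST[B]={a,b}

FIRST(S) = ["a", "b"]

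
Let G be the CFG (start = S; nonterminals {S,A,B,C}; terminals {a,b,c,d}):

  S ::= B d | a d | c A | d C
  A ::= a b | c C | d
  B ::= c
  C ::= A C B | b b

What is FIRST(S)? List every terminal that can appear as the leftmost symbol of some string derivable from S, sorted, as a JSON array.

Compute FIRST by fixpoint:
iter 1:
  A via A→a b: +{a}
  A via A→c C: +{c}
  A via A→d: +{d}
  B via B→c: +{c}
  C via C→A C B: +{a,c,d}
  C via C→b b: +{b}
  S via S→B d: +{c}
  S via S→a d: +{a}
  S via S→d C: +{d}
  FIRST(S)={a,c,d}  FIRST(A)={a,c,d}  FIRST(B)={c}  FIRST(C)={a,b,c,d}
iter 2: done
  FIRST(S)={a,c,d}  FIRST(A)={a,c,d}  FIRST(B)={c}  FIRST(C)={a,b,c,d}

FIRST(S) = ["a", "c", "d"]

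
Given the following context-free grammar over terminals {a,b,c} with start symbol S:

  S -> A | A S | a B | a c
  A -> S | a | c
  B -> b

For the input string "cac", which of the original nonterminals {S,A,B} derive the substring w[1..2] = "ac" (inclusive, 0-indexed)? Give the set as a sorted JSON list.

CNF form of G:
  S -> A S | T0 B | T0 T1 | a | c
  A -> A S | T0 B | T0 T1 | a | c
  B -> b
  T0 -> a
  T1 -> c

Fill CYK table bottom-up, restricted to cells inside w[1..2]:
  cell(1,1) a: {A,S,T0}  orig:{A,S}
  cell(2,2) c: {A,S,T1}  orig:{A,S}
  cell(1,2) ac: {A,S}

Original NTs in T[1,2] deriving "ac": ["A", "S"]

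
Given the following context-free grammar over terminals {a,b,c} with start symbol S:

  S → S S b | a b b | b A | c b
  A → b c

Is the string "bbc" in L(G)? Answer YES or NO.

Convert to CNF:
  S -> S X3 | T0 A | T1 T0 | T2 X4
  A -> T0 T1
  T0 -> b
  T1 -> c
  T2 -> a
  X3 -> S T0
  X4 -> T0 T0

CYK fill:
  cell(0,0) b: {T0}  orig:{}
  cell(1,1) b: {T0}  orig:{}
  cell(2,2) c: {T1}  orig:{}
  cell(0,1) bb: {X4}  orig:{}
  cell(1,2) bc: {A}
  cell(0,2) bbc: {S}

S ∈ T[0,2] ⇒ YES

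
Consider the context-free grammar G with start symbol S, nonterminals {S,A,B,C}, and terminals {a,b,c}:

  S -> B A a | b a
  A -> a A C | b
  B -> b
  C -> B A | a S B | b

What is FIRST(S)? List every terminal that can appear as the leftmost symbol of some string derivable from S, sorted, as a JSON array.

FIRST iteration:
iter 1:
  A via A→a A C: +{a}
  A via A→b: +{b}
  B via B→b: +{b}
  C via C→B A: +{b}
  C via C→a S B: +{a}
  S via S→B A a: +{b}
  FIRST[S]={b}  FIRST[A]={a,b}  FIRST[B]={b}  FIRST[C]={a,b}
iter 2: (no change)
  FIRST[S]={b}  FIRST[A]={a,b}  FIRST[B]={b}  FIRST[C]={a,b}

FIRST(S) = ["b"]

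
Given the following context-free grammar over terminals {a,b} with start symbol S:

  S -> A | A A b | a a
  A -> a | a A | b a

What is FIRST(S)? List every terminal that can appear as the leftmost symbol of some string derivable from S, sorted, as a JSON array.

FIRST sets, iterate to fixpoint:
[1]
  A via A→a: +{a}
  A via A→b a: +{b}
  S via S→A: +{a,b}
  FIRST(S)={a,b}  FIRST(A)={a,b}
[2] (stable)
  FIRST(S)={a,b}  FIRST(A)={a,b}

FIRST(S) = ["a", "b"]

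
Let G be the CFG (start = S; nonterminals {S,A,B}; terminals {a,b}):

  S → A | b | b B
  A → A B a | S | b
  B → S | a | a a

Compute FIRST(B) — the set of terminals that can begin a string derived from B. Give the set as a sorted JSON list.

FIRST iteration:
iter 1:
  A via A→b: +{b}
  B via B→a: +{a}
  S via S→A: +{b}
  FIRST(S)={b}  FIRST(A)={b}  FIRST(B)={a}
iter 2:
  B via B→S: +{b}
  FIRST(S)={b}  FIRST(A)={b}  FIRST(B)={a,b}
iter 3: done
  FIRST(S)={b}  FIRST(A)={b}  FIRST(B)={a,b}

FIRST(B) = ["a", "b"]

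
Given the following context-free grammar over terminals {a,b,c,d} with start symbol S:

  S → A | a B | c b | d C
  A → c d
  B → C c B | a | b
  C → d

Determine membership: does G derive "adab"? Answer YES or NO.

CNF form of G:
  S -> T0 T1 | T0 T3 | T1 C | T2 B
  A -> T0 T1
  B -> C X4 | a | b
  C -> d
  T0 -> c
  T1 -> d
  T2 -> a
  T3 -> b
  X4 -> T0 B

CYK table (by increasing span):
  T[0,0] 'a' = {B,T2}  orig:{B}
  T[1,1] 'd' = {C,T1}  orig:{C}
  T[2,2] 'a' = {B,T2}  orig:{B}
  T[3,3] 'b' = {B,T3}  orig:{B}
  T[0,1] 'ad' = ∅
  T[1,2] 'da' = ∅
  T[2,3] 'ab' = {S}
  T[0,2] 'ada' = ∅
  T[1,3] 'dab' = ∅
  T[0,3] 'adab' = ∅

S ∉ T[0,3] ⇒ NO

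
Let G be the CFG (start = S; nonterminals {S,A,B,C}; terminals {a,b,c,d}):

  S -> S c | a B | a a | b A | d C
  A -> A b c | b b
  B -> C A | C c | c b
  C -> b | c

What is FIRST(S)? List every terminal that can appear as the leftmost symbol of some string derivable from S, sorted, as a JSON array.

FIRST sets, iterate to fixpoint:
pass 1:
  A via A→b b: +{b}
  B via B→c b: +{c}
  C via C→b: +{b}
  C via C→c: +{c}
  S via S→a B: +{a}
  S via S→b A: +{b}
  S via S→d C: +{d}
  FIRST[S]={a,b,d}  FIRST[A]={b}  FIRST[B]={c}  FIRST[C]={b,c}
pass 2:
  B via B→C A: +{b}
  FIRST[S]={a,b,d}  FIRST[A]={b}  FIRST[B]={b,c}  FIRST[C]={b,c}
pass 3: (stable)
  FIRST[S]={a,b,d}  FIRST[A]={b}  FIRST[B]={b,c}  FIRST[C]={b,c}

FIRST(S) = ["a", "b", "d"]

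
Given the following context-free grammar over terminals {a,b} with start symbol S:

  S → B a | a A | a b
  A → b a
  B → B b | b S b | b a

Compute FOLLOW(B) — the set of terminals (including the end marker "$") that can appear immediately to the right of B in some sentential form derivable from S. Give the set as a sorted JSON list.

Compute FIRST by fixpoint:
[1]
  A via A→b a: +{b}
  B via B→b S b: +{b}
  S via S→B a: +{b}
  S via S→a A: +{a}
  FIRST[S]={a,b}  FIRST[A]={b}  FIRST[B]={b}
[2] (stable)
  FIRST[S]={a,b}  FIRST[A]={b}  FIRST[B]={b}

Compute FOLLOW by fixpoint:
initialize: $ ∈ FOLLOW(S)
round 1:
  B→B b: FOLLOW(B) ⊇ FIRST(b) = {b}; new: +{b}
  B→b S b: FOLLOW(S) ⊇ FIRST(b) = {b}; new: +{b}
  S→B a: FOLLOW(B) ⊇ FIRST(a) = {a}; new: +{a}
  S→a A: FOLLOW(A) ⊇ FOLLOW(S) ⊇ {$,b}; new: +{$,b}
  FOLLOW(S)={$,b}  FOLLOW(A)={$,b}  FOLLOW(B)={a,b}
round 2: done
  FOLLOW(S)={$,b}  FOLLOW(A)={$,b}  FOLLOW(B)={a,b}

FOLLOW(B) = ["a", "b"]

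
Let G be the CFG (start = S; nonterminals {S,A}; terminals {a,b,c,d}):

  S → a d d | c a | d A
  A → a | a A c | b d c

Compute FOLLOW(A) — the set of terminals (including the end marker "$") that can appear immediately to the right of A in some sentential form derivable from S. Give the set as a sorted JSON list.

FIRST sets, iterate to fixpoint:
[1]
  A via A→a: +{a}
  A via A→b d c: +{b}
  S via S→a d d: +{a}
  S via S→c a: +{c}
  S via S→d A: +{d}
  FIRST[S]={a,c,d}  FIRST[A]={a,b}
[2] (no change)
  FIRST[S]={a,c,d}  FIRST[A]={a,b}

FOLLOW iteration:
FOLLOW(S) := {$}
pass 1:
  A→a A c: FOLLOW(A) ⊇ FIRST(c) = {c}; new: +{c}
  S→d A: FOLLOW(A) ⊇ FOLLOW(S) ⊇ {$}; new: +{$}
  FOLLOW(S)={$}  FOLLOW(A)={$,c}
pass 2: — fixpoint
  FOLLOW(S)={$}  FOLLOW(A)={$,c}

FOLLOW(A) = ["$", "c"]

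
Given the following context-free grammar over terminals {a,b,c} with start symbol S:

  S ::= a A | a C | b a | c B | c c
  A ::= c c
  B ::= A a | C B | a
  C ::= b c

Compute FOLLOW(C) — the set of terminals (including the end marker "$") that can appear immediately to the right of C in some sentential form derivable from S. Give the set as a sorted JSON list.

FIRST iteration:
iter 1:
  A via A→c c: +{c}
  B via B→A a: +{c}
  B via B→a: +{a}
  C via C→b c: +{b}
  S via S→a A: +{a}
  S via S→b a: +{b}
  S via S→c B: +{c}
  FIRST[S]={a,b,c}  FIRST[A]={c}  FIRST[B]={a,c}  FIRST[C]={b}
iter 2:
  B via B→C B: +{b}
  FIRST[S]={a,b,c}  FIRST[A]={c}  FIRST[B]={a,b,c}  FIRST[C]={b}
iter 3: (stable)
  FIRST[S]={a,b,c}  FIRST[A]={c}  FIRST[B]={a,b,c}  FIRST[C]={b}

Compute FOLLOW by fixpoint:
initialize: $ ∈ FOLLOW(S)
round 1:
  B→A a: FOLLOW(A) ⊇ FIRST(a) = {a}; new: +{a}
  B→C B: FOLLOW(C) ⊇ FIRST(B) = {a,b,c}; new: +{a,b,c}
  S→a A: FOLLOW(A) ⊇ FOLLOW(S) ⊇ {$}; new: +{$}
  S→a C: FOLLOW(C) ⊇ FOLLOW(S) ⊇ {$}; new: +{$}
  S→c B: FOLLOW(B) ⊇ FOLLOW(S) ⊇ {$}; new: +{$}
  FOLLOW[S]={$}  FOLLOW[A]={$,a}  FOLLOW[B]={$}  FOLLOW[C]={$,a,b,c}
round 2: (no change)
  FOLLOW[S]={$}  FOLLOW[A]={$,a}  FOLLOW[B]={$}  FOLLOW[C]={$,a,b,c}

FOLLOW(C) = ["$", "a", "b", "c"]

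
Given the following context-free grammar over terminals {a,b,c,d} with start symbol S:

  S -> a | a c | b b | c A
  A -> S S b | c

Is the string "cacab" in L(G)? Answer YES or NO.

CNF form of G:
  S -> T0 T0 | T1 T2 | T2 A | a
  A -> S X3 | c
  T0 -> b
  T1 -> a
  T2 -> c
  X3 -> S T0

CYK table (by increasing span):
  T[0,0] 'c' = {A,T2}  orig:{A}
  T[1,1] 'a' = {S,T1}  orig:{S}
  T[2,2] 'c' = {A,T2}  orig:{A}
  T[3,3] 'a' = {S,T1}  orig:{S}
  T[4,4] 'b' = {T0}  orig:{}
  T[0,1] 'ca' = ∅
  T[1,2] 'ac' = {S}
  T[2,3] 'ca' = ∅
  T[3,4] 'ab' = {X3}  orig:{}
  T[0,2] 'cac' = ∅
  T[1,3] 'aca' = ∅
  T[2,4] 'cab' = ∅
  T[0,3] 'caca' = ∅
  T[1,4] 'acab' = {A}
  T[0,4] 'cacab' = {S}

S ∈ T[0,4] ⇒ YES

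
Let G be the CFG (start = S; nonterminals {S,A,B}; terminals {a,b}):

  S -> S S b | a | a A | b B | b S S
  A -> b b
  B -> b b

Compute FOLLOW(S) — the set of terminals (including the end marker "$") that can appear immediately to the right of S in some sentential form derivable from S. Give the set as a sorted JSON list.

FIRST sets, iterate to fixpoint:
iter 1:
  A via A→b b: +{b}
  B via B→b b: +{b}
  S via S→a: +{a}
  S via S→b B: +{b}
  FIRST[S]={a,b}  FIRST[A]={b}  FIRST[B]={b}
iter 2: — fixpoint
  FIRST[S]={a,b}  FIRST[A]={b}  FIRST[B]={b}

Compute FOLLOW by fixpoint:
seed FOLLOW(S) with $
round 1:
  S→S S b: FOLLOW(S) ⊇ FIRST(S) = {a,b}; new: +{a,b}
  S→a A: FOLLOW(A) ⊇ FOLLOW(S) ⊇ {$,a,b}; new: +{$,a,b}
  S→b B: FOLLOW(B) ⊇ FOLLOW(S) ⊇ {$,a,b}; new: +{$,a,b}
  S: {$,a,b}  A: {$,a,b}  B: {$,a,b}
round 2: (stable)
  S: {$,a,b}  A: {$,a,b}  B: {$,a,b}

FOLLOW(S) = ["$", "a", "b"]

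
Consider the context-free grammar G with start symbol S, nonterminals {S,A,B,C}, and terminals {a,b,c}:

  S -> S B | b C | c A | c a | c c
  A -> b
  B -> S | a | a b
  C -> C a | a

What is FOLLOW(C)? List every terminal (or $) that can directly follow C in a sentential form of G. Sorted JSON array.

Compute FIRST by fixpoint:
round 1:
  A via A→b: +{b}
  B via B→a: +{a}
  C via C→a: +{a}
  S via S→b C: +{b}
  S via S→c A: +{c}
  FIRST[S]={b,c}  FIRST[A]={b}  FIRST[B]={a}  FIRST[C]={a}
round 2:
  B via B→S: +{b,c}
  FIRST[S]={b,c}  FIRST[A]={b}  FIRST[B]={a,b,c}  FIRST[C]={a}
round 3: done
  FIRST[S]={b,c}  FIRST[A]={b}  FIRST[B]={a,b,c}  FIRST[C]={a}

FOLLOW sets:
seed FOLLOW(S) with $
pass 1:
  C→C a: FOLLOW(C) ⊇ FIRST(a) = {a}; new: +{a}
  S→S B: FOLLOW(S) ⊇ FIRST(B) = {a,b,c}; new: +{a,b,c}
  S→S B: FOLLOW(B) ⊇ FOLLOW(S) ⊇ {$,a,b,c}; new: +{$,a,b,c}
  S→b C: FOLLOW(C) ⊇ FOLLOW(S) ⊇ {$,a,b,c}; new: +{$,b,c}
  S→c A: FOLLOW(A) ⊇ FOLLOW(S) ⊇ {$,a,b,c}; new: +{$,a,b,c}
  FOLLOW(S)={$,a,b,c}  FOLLOW(A)={$,a,b,c}  FOLLOW(B)={$,a,b,c}  FOLLOW(C)={$,a,b,c}
pass 2: (no change)
  FOLLOW(S)={$,a,b,c}  FOLLOW(A)={$,a,b,c}  FOLLOW(B)={$,a,b,c}  FOLLOW(C)={$,a,b,c}

FOLLOW(C) = ["$", "a", "b", "c"]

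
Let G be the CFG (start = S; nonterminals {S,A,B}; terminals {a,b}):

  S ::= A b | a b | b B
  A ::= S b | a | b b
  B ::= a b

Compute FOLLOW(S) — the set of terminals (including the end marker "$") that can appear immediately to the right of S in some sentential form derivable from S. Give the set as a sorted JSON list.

FIRST iteration:
round 1:
  A via A→a: +{a}
  A via A→b b: +{b}
  B via B→a b: +{a}
  S via S→A b: +{a,b}
  FIRST(S)={a,b}  FIRST(A)={a,b}  FIRST(B)={a}
round 2: (stable)
  FIRST(S)={a,b}  FIRST(A)={a,b}  FIRST(B)={a}

FOLLOW sets:
FOLLOW(S) := {$}
round 1:
  A→S b: FOLLOW(S) ⊇ FIRST(b) = {b}; new: +{b}
  S→A b: FOLLOW(A) ⊇ FIRST(b) = {b}; new: +{b}
  S→b B: FOLLOW(B) ⊇ FOLLOW(S) ⊇ {$,b}; new: +{$,b}
  FOLLOW[S]={$,b}  FOLLOW[A]={b}  FOLLOW[B]={$,b}
round 2: (stable)
  FOLLOW[S]={$,b}  FOLLOW[A]={b}  FOLLOW[B]={$,b}

FOLLOW(S) = ["$", "b"]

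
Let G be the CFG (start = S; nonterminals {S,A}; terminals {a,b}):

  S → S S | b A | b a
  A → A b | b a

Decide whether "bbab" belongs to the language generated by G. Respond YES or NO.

Convert to CNF:
  S -> S S | T0 A | T0 T1
  A -> A T0 | T0 T1
  T0 -> b
  T1 -> a

CYK table (by increasing span):
  [0..0]={T0}  "b"  orig:{}
  [1..1]={T0}  "b"  orig:{}
  [2..2]={T1}  "a"  orig:{}
  [3..3]={T0}  "b"  orig:{}
  [0..1]=∅  "bb"
  [1..2]={A,S}  "ba"
  [2..3]=∅  "ab"
  [0..2]={S}  "bba"
  [1..3]={A}  "bab"
  [0..3]={S}  "bbab"

S ∈ T[0,3] ⇒ YES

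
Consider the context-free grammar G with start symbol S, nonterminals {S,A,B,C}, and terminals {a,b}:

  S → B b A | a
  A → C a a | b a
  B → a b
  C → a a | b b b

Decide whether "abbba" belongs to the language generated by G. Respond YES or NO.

CNF form of G:
  S -> B X4 | a
  A -> C X2 | T1 T0
  B -> T0 T1
  C -> T0 T0 | T1 X3
  T0 -> a
  T1 -> b
  X2 -> T0 T0
  X3 -> T1 T1
  X4 -> T1 A

CYK table (by increasing span):
  T[0,0] 'a' = {S,T0}  orig:{S}
  T[1,1] 'b' = {T1}  orig:{}
  T[2,2] 'b' = {T1}  orig:{}
  T[3,3] 'b' = {T1}  orig:{}
  T[4,4] 'a' = {S,T0}  orig:{S}
  T[0,1] 'ab' = {B}
  T[1,2] 'bb' = {X3}  orig:{}
  T[2,3] 'bb' = {X3}  orig:{}
  T[3,4] 'ba' = {A}
  T[0,2] 'abb' = ∅
  T[1,3] 'bbb' = {C}
  T[2,4] 'bba' = {X4}  orig:{}
  T[0,3] 'abbb' = ∅
  T[1,4] 'bbba' = ∅
  T[0,4] 'abbba' = {S}

S ∈ T[0,4] ⇒ YES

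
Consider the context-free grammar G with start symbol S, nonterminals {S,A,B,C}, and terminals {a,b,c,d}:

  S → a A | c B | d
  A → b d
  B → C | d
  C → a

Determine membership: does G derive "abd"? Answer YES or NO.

CNF form of G:
  S -> T2 A | T3 B | d
  A -> T0 T1
  B -> a | d
  C -> a
  T0 -> b
  T1 -> d
  T2 -> a
  T3 -> c

CYK fill:
  [0..0]={B,C,T2}  "a"  orig:{B,C}
  [1..1]={T0}  "b"  orig:{}
  [2..2]={B,S,T1}  "d"  orig:{B,S}
  [0..1]=∅  "ab"
  [1..2]={A}  "bd"
  [0..2]={S}  "abd"

S ∈ T[0,2] ⇒ YES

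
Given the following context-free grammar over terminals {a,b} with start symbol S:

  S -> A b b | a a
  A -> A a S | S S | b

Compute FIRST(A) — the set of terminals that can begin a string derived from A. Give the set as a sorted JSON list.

Compute FIRST by fixpoint:
[1]
  A via A→b: +{b}
  S via S→A b b: +{b}
  S via S→a a: +{a}
  FIRST(S)={a,b}  FIRST(A)={b}
[2]
  A via A→S S: +{a}
  FIRST(S)={a,b}  FIRST(A)={a,b}
[3] (no change)
  FIRST(S)={a,b}  FIRST(A)={a,b}

FIRST(A) = ["a", "b"]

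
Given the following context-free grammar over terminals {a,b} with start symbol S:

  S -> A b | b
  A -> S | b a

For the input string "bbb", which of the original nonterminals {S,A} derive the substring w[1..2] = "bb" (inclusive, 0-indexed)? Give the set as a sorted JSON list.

Convert to CNF:
  S -> A T0 | b
  A -> A T0 | T0 T1 | b
  T0 -> b
  T1 -> a

CYK table (by increasing span) (cells [i..j] with 1 ≤ i ≤ j ≤ 2 only):
  T[1,1] 'b' = {A,S,T0}  orig:{A,S}
  T[2,2] 'b' = {A,S,T0}  orig:{A,S}
  T[1,2] 'bb' = {A,S}

Original NTs in T[1,2] deriving "bb": ["A", "S"]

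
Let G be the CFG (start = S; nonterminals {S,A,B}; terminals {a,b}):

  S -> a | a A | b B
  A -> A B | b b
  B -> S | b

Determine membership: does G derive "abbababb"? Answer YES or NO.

CNF form of G:
  S -> T0 B | T1 A | a
  A -> A B | T0 T0
  B -> T0 B | T1 A | a | b
  T0 -> b
  T1 -> a

CYK fill:
  [0..0]={B,S,T1}  "a"  orig:{B,S}
  [1..1]={B,T0}  "b"  orig:{B}
  [2..2]={B,T0}  "b"  orig:{B}
  [3..3]={B,S,T1}  "a"  orig:{B,S}
  [4..4]={B,T0}  "b"  orig:{B}
  [5..5]={B,S,T1}  "a"  orig:{B,S}
  [6..6]={B,T0}  "b"  orig:{B}
  [7..7]={B,T0}  "b"  orig:{B}
  [0..1]=∅  "ab"
  [1..2]={A,B,S}  "bb"
  [2..3]={B,S}  "ba"
  [3..4]=∅  "ab"
  [4..5]={B,S}  "ba"
  [5..6]=∅  "ab"
  [6..7]={A,B,S}  "bb"
  [0..2]={B,S}  "abb"
  [1..3]={A,B,S}  "bba"
  [2..4]=∅  "bab"
  [3..5]=∅  "aba"
  [4..6]=∅  "bab"
  [5..7]={B,S}  "abb"
  [0..3]={B,S}  "abba"
  [1..4]={A}  "bbab"
  [2..5]=∅  "baba"
  [3..6]=∅  "abab"
  [4..7]={B,S}  "babb"
  [0..4]={B,S}  "abbab"
  [1..5]={A}  "bbaba"
  [2..6]=∅  "babab"
  [3..7]=∅  "ababb"
  [0..5]={B,S}  "abbaba"
  [1..6]={A}  "bbabab"
  [2..7]=∅  "bababb"
  [0..6]={B,S}  "abbabab"
  [1..7]={A}  "bbababb"
  [0..7]={B,S}  "abbababb"

S ∈ T[0,7] ⇒ YES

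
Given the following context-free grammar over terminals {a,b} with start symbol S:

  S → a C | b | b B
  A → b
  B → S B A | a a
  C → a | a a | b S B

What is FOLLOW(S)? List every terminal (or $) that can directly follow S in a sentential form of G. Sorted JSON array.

FIRST iteration:
[1]
  A via A→b: +{b}
  B via B→a a: +{a}
  C via C→a: +{a}
  C via C→b S B: +{b}
  S via S→a C: +{a}
  S via S→b: +{b}
  S: {a,b}  A: {b}  B: {a}  C: {a,b}
[2]
  B via B→S B A: +{b}
  S: {a,b}  A: {b}  B: {a,b}  C: {a,b}
[3] — fixpoint
  S: {a,b}  A: {b}  B: {a,b}  C: {a,b}

Compute FOLLOW by fixpoint:
initialize: $ ∈ FOLLOW(S)
round 1:
  B→S B A: FOLLOW(S) ⊇ FIRST(B) = {a,b}; new: +{a,b}
  B→S B A: FOLLOW(B) ⊇ FIRST(A) = {b}; new: +{b}
  B→S B A: FOLLOW(A) ⊇ FOLLOW(B) ⊇ {b}; new: +{b}
  S→a C: FOLLOW(C) ⊇ FOLLOW(S) ⊇ {$,a,b}; new: +{$,a,b}
  S→b B: FOLLOW(B) ⊇ FOLLOW(S) ⊇ {$,a,b}; new: +{$,a}
  FOLLOW[S]={$,a,b}  FOLLOW[A]={b}  FOLLOW[B]={$,a,b}  FOLLOW[C]={$,a,b}
round 2:
  B→S B A: FOLLOW(A) ⊇ FOLLOW(B) ⊇ {$,a,b}; new: +{$,a}
  FOLLOW[S]={$,a,b}  FOLLOW[A]={$,a,b}  FOLLOW[B]={$,a,b}  FOLLOW[C]={$,a,b}
round 3: (stable)
  FOLLOW[S]={$,a,b}  FOLLOW[A]={$,a,b}  FOLLOW[B]={$,a,b}  FOLLOW[C]={$,a,b}

FOLLOW(S) = ["$", "a", "b"]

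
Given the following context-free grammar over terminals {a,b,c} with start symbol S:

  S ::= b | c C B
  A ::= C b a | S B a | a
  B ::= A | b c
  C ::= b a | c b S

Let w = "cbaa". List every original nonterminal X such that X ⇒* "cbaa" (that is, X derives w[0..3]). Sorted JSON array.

Convert to CNF:
  S -> T2 X8 | b
  A -> C X3 | S X4 | a
  B -> C X5 | S X6 | T0 T2 | a
  C -> T0 T1 | T2 X7
  T0 -> b
  T1 -> a
  T2 -> c
  X3 -> T0 T1
  X4 -> B T1
  X5 -> T0 T1
  X6 -> B T1
  X7 -> T0 S
  X8 -> C B

CYK table (by increasing span) (cells [i..j] with 0 ≤ i ≤ j ≤ 3 only):
  [0..0]={T2}  "c"  orig:{}
  [1..1]={S,T0}  "b"  orig:{S}
  [2..2]={A,B,T1}  "a"  orig:{A,B}
  [3..3]={A,B,T1}  "a"  orig:{A,B}
  [0..1]=∅  "cb"
  [1..2]={C,X3,X5}  "ba"  orig:{C}
  [2..3]={X4,X6}  "aa"  orig:{}
  [0..2]=∅  "cba"
  [1..3]={A,B,X8}  "baa"  orig:{A,B}
  [0..3]={S}  "cbaa"

Original NTs in T[0,3] deriving "cbaa": ["S"]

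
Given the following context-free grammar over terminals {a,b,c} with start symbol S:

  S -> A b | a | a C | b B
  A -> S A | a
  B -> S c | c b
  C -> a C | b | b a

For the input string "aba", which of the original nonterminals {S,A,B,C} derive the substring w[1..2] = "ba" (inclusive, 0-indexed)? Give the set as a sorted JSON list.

CNF form of G:
  S -> A T1 | T1 B | T2 C | a
  A -> S A | a
  B -> S T0 | T0 T1
  C -> T1 T2 | T2 C | b
  T0 -> c
  T1 -> b
  T2 -> a

CYK fill (cells [i..j] with 1 ≤ i ≤ j ≤ 2 only):
  [1..1]={C,T1}  "b"  orig:{C}
  [2..2]={A,S,T2}  "a"  orig:{A,S}
  [1..2]={C}  "ba"

Original NTs in T[1,2] deriving "ba": ["C"]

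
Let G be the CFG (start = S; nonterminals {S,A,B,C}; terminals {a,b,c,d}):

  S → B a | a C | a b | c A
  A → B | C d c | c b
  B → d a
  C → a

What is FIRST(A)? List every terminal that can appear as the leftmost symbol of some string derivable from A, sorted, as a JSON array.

FIRST iteration:
[1]
  A via A→c b: +{c}
  B via B→d a: +{d}
  C via C→a: +{a}
  S via S→B a: +{d}
  S via S→a C: +{a}
  S via S→c A: +{c}
  FIRST(S)={a,c,d}  FIRST(A)={c}  FIRST(B)={d}  FIRST(C)={a}
[2]
  A via A→B: +{d}
  A via A→C d c: +{a}
  FIRST(S)={a,c,d}  FIRST(A)={a,c,d}  FIRST(B)={d}  FIRST(C)={a}
[3] — fixpoint
  FIRST(S)={a,c,d}  FIRST(A)={a,c,d}  FIRST(B)={d}  FIRST(C)={a}

FIRST(A) = ["a", "c", "d"]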